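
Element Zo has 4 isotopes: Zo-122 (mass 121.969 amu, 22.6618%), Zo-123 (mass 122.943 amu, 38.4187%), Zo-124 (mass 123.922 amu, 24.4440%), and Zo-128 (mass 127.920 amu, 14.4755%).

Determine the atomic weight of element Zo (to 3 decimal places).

123.682 amu

Average mass = Σ (abundance × isotope mass) = 0.226618 × 121.969 + 0.384187 × 122.943 + 0.244440 × 123.922 + 0.144755 × 127.920
= 27.6404 + 47.2331 + 30.2915 + 18.5171 = 123.6821 amu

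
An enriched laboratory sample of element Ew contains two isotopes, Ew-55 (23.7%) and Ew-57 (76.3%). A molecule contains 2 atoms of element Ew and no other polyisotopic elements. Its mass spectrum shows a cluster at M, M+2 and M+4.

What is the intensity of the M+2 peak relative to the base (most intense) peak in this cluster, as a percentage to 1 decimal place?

(0.237 + 0.763)^2 gives M 0.0562, M+2 0.3617, M+4 0.5822; the largest is M+4.
P(M+4) = C(2,2) × 0.237^0 × 0.763^2 = 1 × 1.0000 × 0.582169 = 0.582169 (base)
P(M+2) = C(2,1) × 0.237^1 × 0.763^1 = 2 × 0.2370 × 0.7630 = 0.361662
Relative intensity = 0.361662 / 0.582169 × 100 = 62.1

62.1%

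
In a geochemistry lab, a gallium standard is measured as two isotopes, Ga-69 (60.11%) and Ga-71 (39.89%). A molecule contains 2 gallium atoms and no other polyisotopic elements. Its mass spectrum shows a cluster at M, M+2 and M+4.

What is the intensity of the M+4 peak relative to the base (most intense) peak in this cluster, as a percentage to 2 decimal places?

33.18%

Term probabilities: M 0.3613, M+2 0.4796, M+4 0.1591. Base peak = M+2.
P(M+2) = C(2,1) × 0.6011^1 × 0.3989^1 = 2 × 0.6011 × 0.3989 = 0.479558 (base)
P(M+4) = C(2,2) × 0.6011^0 × 0.3989^2 = 1 × 1.0000 × 0.15912121 = 0.159121
Relative intensity = 0.159121 / 0.479558 × 100 = 33.18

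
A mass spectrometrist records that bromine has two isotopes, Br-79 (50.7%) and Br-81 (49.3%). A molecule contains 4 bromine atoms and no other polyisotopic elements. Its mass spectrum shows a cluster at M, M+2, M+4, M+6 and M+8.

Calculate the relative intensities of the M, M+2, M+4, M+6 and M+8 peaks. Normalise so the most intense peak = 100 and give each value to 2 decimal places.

The 4 Br atoms are independent, so intensities follow the terms of (0.507 + 0.493)^4.
P(M) = 0.507^4 = 0.066074
P(M+2) = 4 × 0.507^3 × 0.493^1 = 0.256999
P(M+4) = 6 × 0.507^2 × 0.493^2 = 0.374853
P(M+6) = 4 × 0.507^1 × 0.493^3 = 0.243001
P(M+8) = 0.493^4 = 0.059073
The M+4 peak is largest (0.374853); scaling to 100 gives 17.63 : 68.56 : 100.00 : 64.83 : 15.76.

17.63 : 68.56 : 100.00 : 64.83 : 15.76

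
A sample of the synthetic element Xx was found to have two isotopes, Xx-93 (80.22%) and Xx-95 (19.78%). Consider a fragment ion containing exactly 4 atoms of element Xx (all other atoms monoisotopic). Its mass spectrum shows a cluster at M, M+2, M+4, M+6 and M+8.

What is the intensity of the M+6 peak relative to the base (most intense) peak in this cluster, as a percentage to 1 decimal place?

(0.8022 + 0.1978)^4 gives M 0.4141, M+2 0.4084, M+4 0.1511, M+6 0.0248, M+8 0.0015; the largest is M.
P(M) = C(4,0) × 0.8022^4 × 0.1978^0 = 1 × 0.41412422 × 1.0000 = 0.414124 (base)
P(M+6) = C(4,3) × 0.8022^1 × 0.1978^3 = 4 × 0.8022 × 0.00773889 = 0.024833
Relative intensity = 0.024833 / 0.414124 × 100 = 6.0

6.0%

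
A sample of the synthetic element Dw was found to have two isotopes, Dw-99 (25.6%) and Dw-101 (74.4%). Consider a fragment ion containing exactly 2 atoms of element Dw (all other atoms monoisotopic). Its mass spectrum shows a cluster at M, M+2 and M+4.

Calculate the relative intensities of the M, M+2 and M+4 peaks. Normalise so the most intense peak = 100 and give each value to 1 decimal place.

Each Dw atom is independently Dw-99 (p = 0.256) or Dw-101 (q = 0.744); the cluster is the binomial expansion (p + q)^2.
P(M) = 0.256^2 = 0.065536
P(M+2) = 2 × 0.256^1 × 0.744^1 = 0.380928
P(M+4) = 0.744^2 = 0.553536
The M+4 peak is largest (0.553536); scaling to 100 gives 11.8 : 68.8 : 100.0.

11.8 : 68.8 : 100.0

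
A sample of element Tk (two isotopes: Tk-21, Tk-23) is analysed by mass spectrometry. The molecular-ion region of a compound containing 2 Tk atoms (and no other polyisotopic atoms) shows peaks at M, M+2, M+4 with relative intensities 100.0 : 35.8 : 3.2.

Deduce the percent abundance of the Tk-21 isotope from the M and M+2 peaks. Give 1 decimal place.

If p is the fraction of Tk that is Tk-21, then I(M+2)/I(M) = [C(2,1)·p^1·(1−p)] / p^2 = 2·(1−p)/p = 35.8/100.0 = 0.3580
(1−p)/p = 0.3580/2 = 0.1790  ⇒  p = 1/(1 + 0.1790) = 0.8482
Tk-21: 84.8%, Tk-23: 15.2%.

84.8%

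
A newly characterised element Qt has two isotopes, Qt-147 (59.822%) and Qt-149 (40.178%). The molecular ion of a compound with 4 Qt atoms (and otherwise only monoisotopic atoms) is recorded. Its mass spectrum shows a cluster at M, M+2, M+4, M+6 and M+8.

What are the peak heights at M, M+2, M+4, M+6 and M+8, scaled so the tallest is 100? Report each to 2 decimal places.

36.95 : 99.26 : 100.00 : 44.78 : 7.52

Each Qt atom is independently Qt-147 (p = 0.59822) or Qt-149 (q = 0.40178); the cluster is the binomial expansion (p + q)^4.
P(M) = 0.59822^4 = 0.128069
P(M+2) = 4 × 0.59822^3 × 0.40178^1 = 0.344058
P(M+4) = 6 × 0.59822^2 × 0.40178^2 = 0.346617
P(M+6) = 4 × 0.59822^1 × 0.40178^3 = 0.155198
P(M+8) = 0.40178^4 = 0.026059
The M+4 peak is largest (0.346617); scaling to 100 gives 36.95 : 99.26 : 100.00 : 44.78 : 7.52.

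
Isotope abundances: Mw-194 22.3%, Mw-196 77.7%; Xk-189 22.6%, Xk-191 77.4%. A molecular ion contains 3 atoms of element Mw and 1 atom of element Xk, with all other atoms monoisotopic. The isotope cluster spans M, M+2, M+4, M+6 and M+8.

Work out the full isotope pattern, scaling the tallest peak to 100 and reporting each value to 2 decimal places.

0.60 : 8.31 : 43.24 : 100.00 : 86.73

Element Mw pattern (n=3): 0.01108957 : 0.1159183 : 0.4038947 : 0.46909743
Element Xk pattern (n=1): 0.2260 : 0.7740
Convolve the two distributions (both contribute in 2-u steps):
  M: 0.01108957×0.2260 = 0.002506
  M+2: 0.01108957×0.7740 + 0.1159183×0.2260 = 0.034781
  M+4: 0.1159183×0.7740 + 0.4038947×0.2260 = 0.181001
  M+6: 0.4038947×0.7740 + 0.46909743×0.2260 = 0.418631
  M+8: 0.46909743×0.7740 = 0.363081
Scale to base peak (0.418631) = 100: 0.60 : 8.31 : 43.24 : 100.00 : 86.73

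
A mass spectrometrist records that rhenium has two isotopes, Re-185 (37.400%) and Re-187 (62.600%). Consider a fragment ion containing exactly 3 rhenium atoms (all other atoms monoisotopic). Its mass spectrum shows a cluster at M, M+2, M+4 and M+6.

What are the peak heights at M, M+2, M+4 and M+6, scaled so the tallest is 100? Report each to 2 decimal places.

Expanding (0.37400 + 0.62600)^3:
P(M) = 0.37400^3 = 0.052314
P(M+2) = 3 × 0.37400^2 × 0.62600^1 = 0.262687
P(M+4) = 3 × 0.37400^1 × 0.62600^2 = 0.439685
P(M+6) = 0.62600^3 = 0.245314
The M+4 peak is largest (0.439685); scaling to 100 gives 11.90 : 59.74 : 100.00 : 55.79.

11.90 : 59.74 : 100.00 : 55.79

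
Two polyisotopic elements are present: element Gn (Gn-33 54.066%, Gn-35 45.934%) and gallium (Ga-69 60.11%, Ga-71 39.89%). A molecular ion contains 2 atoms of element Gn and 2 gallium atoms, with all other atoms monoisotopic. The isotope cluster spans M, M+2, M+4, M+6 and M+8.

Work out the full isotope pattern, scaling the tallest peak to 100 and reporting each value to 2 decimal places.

Element Gn pattern (n=2): 0.29231324 : 0.49669353 : 0.21099324
Gallium pattern (n=2): 0.36132121 : 0.47955758 : 0.15912121
Convolve the two distributions (both contribute in 2-u steps):
  M: 0.29231324×0.36132121 = 0.105619
  M+2: 0.29231324×0.47955758 + 0.49669353×0.36132121 = 0.319647
  M+4: 0.29231324×0.15912121 + 0.49669353×0.47955758 + 0.21099324×0.36132121 = 0.360943
  M+6: 0.49669353×0.15912121 + 0.21099324×0.47955758 = 0.180218
  M+8: 0.21099324×0.15912121 = 0.033573
Scale to base peak (0.360943) = 100: 29.26 : 88.56 : 100.00 : 49.93 : 9.30

29.26 : 88.56 : 100.00 : 49.93 : 9.30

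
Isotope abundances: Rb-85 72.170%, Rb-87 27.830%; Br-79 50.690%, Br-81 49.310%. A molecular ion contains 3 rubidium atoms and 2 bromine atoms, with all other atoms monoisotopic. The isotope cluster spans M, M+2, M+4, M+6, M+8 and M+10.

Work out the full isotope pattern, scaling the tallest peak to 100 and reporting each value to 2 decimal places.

27.45 : 85.16 : 100.00 : 55.45 : 14.65 : 1.49

Rubidium pattern (n=3): 0.37589809 : 0.43485841 : 0.16768892 : 0.02155458
Bromine pattern (n=2): 0.25694761 : 0.49990478 : 0.24314761
Convolve the two distributions (both contribute in 2-u steps):
  M: 0.37589809×0.25694761 = 0.096586
  M+2: 0.37589809×0.49990478 + 0.43485841×0.25694761 = 0.299649
  M+4: 0.37589809×0.24314761 + 0.43485841×0.49990478 + 0.16768892×0.25694761 = 0.351874
  M+6: 0.43485841×0.24314761 + 0.16768892×0.49990478 + 0.02155458×0.25694761 = 0.195102
  M+8: 0.16768892×0.24314761 + 0.02155458×0.49990478 = 0.051548
  M+10: 0.02155458×0.24314761 = 0.005241
Scale to base peak (0.351874) = 100: 27.45 : 85.16 : 100.00 : 55.45 : 14.65 : 1.49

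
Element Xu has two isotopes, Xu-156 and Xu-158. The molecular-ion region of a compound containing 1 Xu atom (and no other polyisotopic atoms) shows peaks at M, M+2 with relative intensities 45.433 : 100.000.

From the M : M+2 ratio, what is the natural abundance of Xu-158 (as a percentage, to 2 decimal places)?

Let p = fractional abundance of Xu-156. I(M+2)/I(M) = [C(1,1)·p^0·(1−p)] / p^1 = 1·(1−p)/p = 100.000/45.433 = 2.2010
(1−p)/p = 2.2010/1 = 2.2010  ⇒  p = 1/(1 + 2.2010) = 0.3124
Xu-156: 31.24%, Xu-158: 68.76%.

68.76%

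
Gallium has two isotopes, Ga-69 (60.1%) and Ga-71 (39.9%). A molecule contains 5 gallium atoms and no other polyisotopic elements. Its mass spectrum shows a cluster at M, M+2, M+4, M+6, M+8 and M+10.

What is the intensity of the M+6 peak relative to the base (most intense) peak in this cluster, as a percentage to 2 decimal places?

66.39%

Term probabilities: M 0.0784, M+2 0.2603, M+4 0.3456, M+6 0.2294, M+8 0.0762, M+10 0.0101. Base peak = M+4.
P(M+4) = C(5,2) × 0.601^3 × 0.399^2 = 10 × 0.2170818 × 0.159201 = 0.345596 (base)
P(M+6) = C(5,3) × 0.601^2 × 0.399^3 = 10 × 0.361201 × 0.0635212 = 0.229439
Relative intensity = 0.229439 / 0.345596 × 100 = 66.39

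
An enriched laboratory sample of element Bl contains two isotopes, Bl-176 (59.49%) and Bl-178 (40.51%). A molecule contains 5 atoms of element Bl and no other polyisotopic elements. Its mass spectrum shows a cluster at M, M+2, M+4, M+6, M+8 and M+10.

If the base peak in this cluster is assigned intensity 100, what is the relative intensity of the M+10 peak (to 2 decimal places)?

(0.5949 + 0.4051)^5 gives M 0.0745, M+2 0.2537, M+4 0.3455, M+6 0.2353, M+8 0.0801, M+10 0.0109; the largest is M+4.
P(M+4) = C(5,2) × 0.5949^3 × 0.4051^2 = 10 × 0.21053869 × 0.16410601 = 0.345507 (base)
P(M+10) = C(5,5) × 0.5949^0 × 0.4051^5 = 1 × 1.0000 × 0.01090966 = 0.010910
Relative intensity = 0.010910 / 0.345507 × 100 = 3.16

3.16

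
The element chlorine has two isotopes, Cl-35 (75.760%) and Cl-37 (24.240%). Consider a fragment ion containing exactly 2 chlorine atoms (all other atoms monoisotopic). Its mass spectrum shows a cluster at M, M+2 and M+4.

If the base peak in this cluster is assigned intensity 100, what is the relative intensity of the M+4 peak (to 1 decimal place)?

10.2

Binomial terms of (0.75760 + 0.24240)^2: M 0.5740, M+2 0.3673, M+4 0.0588 → M is the base peak.
P(M) = C(2,0) × 0.75760^2 × 0.24240^0 = 1 × 0.57395776 × 1.0000 = 0.573958 (base)
P(M+4) = C(2,2) × 0.75760^0 × 0.24240^2 = 1 × 1.0000 × 0.05875776 = 0.058758
Relative intensity = 0.058758 / 0.573958 × 100 = 10.2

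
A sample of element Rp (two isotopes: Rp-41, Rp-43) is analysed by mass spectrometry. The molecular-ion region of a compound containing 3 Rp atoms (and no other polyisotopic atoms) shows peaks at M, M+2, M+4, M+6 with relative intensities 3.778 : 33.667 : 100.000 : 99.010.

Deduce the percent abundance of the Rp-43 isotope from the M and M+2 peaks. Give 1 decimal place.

74.8%

Write p for the Rp-41 fraction. I(M+2)/I(M) = [C(3,1)·p^2·(1−p)] / p^3 = 3·(1−p)/p = 33.667/3.778 = 8.9113
(1−p)/p = 8.9113/3 = 2.9704  ⇒  p = 1/(1 + 2.9704) = 0.2519
Rp-41: 25.2%, Rp-43: 74.8%.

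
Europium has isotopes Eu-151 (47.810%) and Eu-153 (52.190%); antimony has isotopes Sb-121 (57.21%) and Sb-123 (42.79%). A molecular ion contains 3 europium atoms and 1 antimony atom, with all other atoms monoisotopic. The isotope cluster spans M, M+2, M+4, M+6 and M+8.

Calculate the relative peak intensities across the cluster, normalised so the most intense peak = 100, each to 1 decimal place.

16.6 : 66.8 : 100.0 : 66.0 : 16.1

Europium pattern (n=3): 0.10928391 : 0.3578871 : 0.39067407 : 0.14215492
Antimony pattern (n=1): 0.5721 : 0.4279
Convolve the two distributions (both contribute in 2-u steps):
  M: 0.10928391×0.5721 = 0.062521
  M+2: 0.10928391×0.4279 + 0.3578871×0.5721 = 0.251510
  M+4: 0.3578871×0.4279 + 0.39067407×0.5721 = 0.376645
  M+6: 0.39067407×0.4279 + 0.14215492×0.5721 = 0.248496
  M+8: 0.14215492×0.4279 = 0.060828
Scale to base peak (0.376645) = 100: 16.6 : 66.8 : 100.0 : 66.0 : 16.1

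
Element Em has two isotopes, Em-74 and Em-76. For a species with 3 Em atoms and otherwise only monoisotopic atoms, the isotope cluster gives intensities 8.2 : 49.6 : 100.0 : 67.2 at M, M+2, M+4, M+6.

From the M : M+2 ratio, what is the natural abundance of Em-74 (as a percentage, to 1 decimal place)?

33.2%

Write p for the Em-74 fraction. I(M+2)/I(M) = [C(3,1)·p^2·(1−p)] / p^3 = 3·(1−p)/p = 49.6/8.2 = 6.0488
(1−p)/p = 6.0488/3 = 2.0163  ⇒  p = 1/(1 + 2.0163) = 0.3315
Em-74: 33.2%, Em-76: 66.8%.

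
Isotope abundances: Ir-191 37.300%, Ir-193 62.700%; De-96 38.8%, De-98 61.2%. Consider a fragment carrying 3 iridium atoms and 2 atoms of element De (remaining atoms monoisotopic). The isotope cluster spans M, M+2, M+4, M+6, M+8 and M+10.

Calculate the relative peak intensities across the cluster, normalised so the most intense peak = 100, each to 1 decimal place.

Iridium pattern (n=3): 0.05189512 : 0.26170165 : 0.43991135 : 0.24649188
Element De pattern (n=2): 0.150544 : 0.474912 : 0.374544
Convolve the two distributions (both contribute in 2-u steps):
  M: 0.05189512×0.150544 = 0.007812
  M+2: 0.05189512×0.474912 + 0.26170165×0.150544 = 0.064043
  M+4: 0.05189512×0.374544 + 0.26170165×0.474912 + 0.43991135×0.150544 = 0.209948
  M+6: 0.26170165×0.374544 + 0.43991135×0.474912 + 0.24649188×0.150544 = 0.344046
  M+8: 0.43991135×0.374544 + 0.24649188×0.474912 = 0.281828
  M+10: 0.24649188×0.374544 = 0.092322
Scale to base peak (0.344046) = 100: 2.3 : 18.6 : 61.0 : 100.0 : 81.9 : 26.8

2.3 : 18.6 : 61.0 : 100.0 : 81.9 : 26.8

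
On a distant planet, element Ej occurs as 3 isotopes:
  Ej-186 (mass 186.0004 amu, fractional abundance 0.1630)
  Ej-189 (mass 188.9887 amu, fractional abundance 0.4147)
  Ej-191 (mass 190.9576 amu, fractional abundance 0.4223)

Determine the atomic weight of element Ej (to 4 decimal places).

189.3331 amu

Weight each isotope mass by its fractional abundance: 0.1630 × 186.0004 + 0.4147 × 188.9887 + 0.4223 × 190.9576
= 30.31807 + 78.37361 + 80.64139 = 189.33307 amu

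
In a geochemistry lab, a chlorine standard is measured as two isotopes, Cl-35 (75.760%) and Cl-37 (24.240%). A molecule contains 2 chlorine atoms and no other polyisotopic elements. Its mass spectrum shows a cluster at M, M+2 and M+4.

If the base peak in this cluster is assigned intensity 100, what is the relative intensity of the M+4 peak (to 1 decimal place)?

10.2

Term probabilities: M 0.5740, M+2 0.3673, M+4 0.0588. Base peak = M.
P(M) = C(2,0) × 0.75760^2 × 0.24240^0 = 1 × 0.57395776 × 1.0000 = 0.573958 (base)
P(M+4) = C(2,2) × 0.75760^0 × 0.24240^2 = 1 × 1.0000 × 0.05875776 = 0.058758
Relative intensity = 0.058758 / 0.573958 × 100 = 10.2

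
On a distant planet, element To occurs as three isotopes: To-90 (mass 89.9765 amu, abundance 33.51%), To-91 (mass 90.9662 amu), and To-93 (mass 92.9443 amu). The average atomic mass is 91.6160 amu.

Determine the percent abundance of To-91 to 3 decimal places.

The remaining 66.49% is split between To-91 (fraction x) and To-93 (fraction 0.6649 − x).
Substituting: 90.9662x + 92.9443(0.6649 − x) = 61.46487485
(90.9662 − 92.9443)x = -0.33379022  ⇒  x = 0.16874, y = 0.49616
To-91: 16.874%, To-93: 49.616%.

16.874%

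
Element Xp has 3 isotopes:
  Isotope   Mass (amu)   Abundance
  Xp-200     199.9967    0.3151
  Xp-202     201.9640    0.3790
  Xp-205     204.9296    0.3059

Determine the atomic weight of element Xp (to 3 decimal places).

Weight each isotope mass by its fractional abundance: 0.3151 × 199.9967 + 0.3790 × 201.9640 + 0.3059 × 204.9296
= 63.01896 + 76.54436 + 62.68796 = 202.25128 amu

202.251 amu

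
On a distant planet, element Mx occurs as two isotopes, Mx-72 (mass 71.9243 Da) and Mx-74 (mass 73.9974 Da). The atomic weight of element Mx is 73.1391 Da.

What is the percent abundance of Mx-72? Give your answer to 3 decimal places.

Writing the weighted mean with unknown fraction x of Mx-72:
71.9243·x + 73.9974·(1 − x) = 73.1391
(71.9243 − 73.9974)·x = 73.1391 − 73.9974
x = -0.8583 / -2.0731 = 0.41402 → 41.402% Mx-72, 58.598% Mx-74.

41.402%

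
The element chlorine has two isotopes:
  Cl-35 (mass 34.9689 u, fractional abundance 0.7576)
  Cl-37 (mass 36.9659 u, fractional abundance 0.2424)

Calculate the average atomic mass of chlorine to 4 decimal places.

35.4530 u

Weight each isotope mass by its fractional abundance: 0.7576 × 34.9689 + 0.2424 × 36.9659
= 26.49244 + 8.96053 = 35.45297 u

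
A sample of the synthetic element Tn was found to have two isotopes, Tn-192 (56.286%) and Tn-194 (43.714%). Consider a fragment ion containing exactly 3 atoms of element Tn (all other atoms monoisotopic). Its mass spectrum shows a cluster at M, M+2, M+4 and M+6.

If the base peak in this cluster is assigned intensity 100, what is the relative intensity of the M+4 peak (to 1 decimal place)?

(0.56286 + 0.43714)^3 gives M 0.1783, M+2 0.4155, M+4 0.3227, M+6 0.0835; the largest is M+2.
P(M+2) = C(3,1) × 0.56286^2 × 0.43714^1 = 3 × 0.31681138 × 0.43714 = 0.415473 (base)
P(M+4) = C(3,2) × 0.56286^1 × 0.43714^2 = 3 × 0.56286 × 0.19109138 = 0.322673
Relative intensity = 0.322673 / 0.415473 × 100 = 77.7

77.7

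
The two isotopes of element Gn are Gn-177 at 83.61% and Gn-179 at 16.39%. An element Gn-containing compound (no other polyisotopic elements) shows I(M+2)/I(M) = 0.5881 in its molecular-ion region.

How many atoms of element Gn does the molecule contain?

3

The M+2/M ratio from n Gn atoms is n · q/p = n · 0.1639/0.8361.
n = 0.5881 × 0.8361/0.1639 = 3.00 ≈ 3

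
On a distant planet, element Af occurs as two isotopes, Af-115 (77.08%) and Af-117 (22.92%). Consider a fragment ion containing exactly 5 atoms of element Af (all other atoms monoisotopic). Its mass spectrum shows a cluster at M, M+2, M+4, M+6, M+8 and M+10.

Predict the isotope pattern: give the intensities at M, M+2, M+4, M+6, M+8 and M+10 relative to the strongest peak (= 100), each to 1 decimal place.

67.3 : 100.0 : 59.5 : 17.7 : 2.6 : 0.2

Each Af atom is independently Af-115 (p = 0.7708) or Af-117 (q = 0.2292); the cluster is the binomial expansion (p + q)^5.
P(M) = 0.7708^5 = 0.272087
P(M+2) = 5 × 0.7708^4 × 0.2292^1 = 0.404531
P(M+4) = 10 × 0.7708^3 × 0.2292^2 = 0.240577
P(M+6) = 10 × 0.7708^2 × 0.2292^3 = 0.071536
P(M+8) = 5 × 0.7708^1 × 0.2292^4 = 0.010636
P(M+10) = 0.2292^5 = 0.000633
The M+2 peak is largest (0.404531); scaling to 100 gives 67.3 : 100.0 : 59.5 : 17.7 : 2.6 : 0.2.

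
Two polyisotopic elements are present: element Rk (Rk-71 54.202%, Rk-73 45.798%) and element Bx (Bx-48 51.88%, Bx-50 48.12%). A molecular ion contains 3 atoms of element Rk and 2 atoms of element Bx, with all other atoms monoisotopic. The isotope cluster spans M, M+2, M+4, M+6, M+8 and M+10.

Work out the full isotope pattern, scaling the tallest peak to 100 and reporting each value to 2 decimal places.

Element Rk pattern (n=3): 0.15923771 : 0.4036439 : 0.34105906 : 0.09605933
Element Bx pattern (n=2): 0.26915344 : 0.49929312 : 0.23155344
Convolve the two distributions (both contribute in 2-u steps):
  M: 0.15923771×0.26915344 = 0.042859
  M+2: 0.15923771×0.49929312 + 0.4036439×0.26915344 = 0.188148
  M+4: 0.15923771×0.23155344 + 0.4036439×0.49929312 + 0.34105906×0.26915344 = 0.330206
  M+6: 0.4036439×0.23155344 + 0.34105906×0.49929312 + 0.09605933×0.26915344 = 0.289608
  M+8: 0.34105906×0.23155344 + 0.09605933×0.49929312 = 0.126935
  M+10: 0.09605933×0.23155344 = 0.022243
Scale to base peak (0.330206) = 100: 12.98 : 56.98 : 100.00 : 87.71 : 38.44 : 6.74

12.98 : 56.98 : 100.00 : 87.71 : 38.44 : 6.74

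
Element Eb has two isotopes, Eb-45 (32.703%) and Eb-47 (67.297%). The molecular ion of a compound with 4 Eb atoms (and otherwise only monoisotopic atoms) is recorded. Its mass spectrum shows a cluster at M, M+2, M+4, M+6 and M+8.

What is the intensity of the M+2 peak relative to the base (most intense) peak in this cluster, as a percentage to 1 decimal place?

Term probabilities: M 0.0114, M+2 0.0941, M+4 0.2906, M+6 0.3987, M+8 0.2051. Base peak = M+6.
P(M+6) = C(4,3) × 0.32703^1 × 0.67297^3 = 4 × 0.32703 × 0.30478046 = 0.398689 (base)
P(M+2) = C(4,1) × 0.32703^3 × 0.67297^1 = 4 × 0.03497541 × 0.67297 = 0.094150
Relative intensity = 0.094150 / 0.398689 × 100 = 23.6

23.6%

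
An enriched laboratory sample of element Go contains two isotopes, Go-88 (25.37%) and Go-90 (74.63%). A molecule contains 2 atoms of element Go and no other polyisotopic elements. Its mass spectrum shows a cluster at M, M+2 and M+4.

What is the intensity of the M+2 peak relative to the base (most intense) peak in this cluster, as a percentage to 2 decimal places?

67.99%

Binomial terms of (0.2537 + 0.7463)^2: M 0.0644, M+2 0.3787, M+4 0.5570 → M+4 is the base peak.
P(M+4) = C(2,2) × 0.2537^0 × 0.7463^2 = 1 × 1.0000 × 0.55696369 = 0.556964 (base)
P(M+2) = C(2,1) × 0.2537^1 × 0.7463^1 = 2 × 0.2537 × 0.7463 = 0.378673
Relative intensity = 0.378673 / 0.556964 × 100 = 67.99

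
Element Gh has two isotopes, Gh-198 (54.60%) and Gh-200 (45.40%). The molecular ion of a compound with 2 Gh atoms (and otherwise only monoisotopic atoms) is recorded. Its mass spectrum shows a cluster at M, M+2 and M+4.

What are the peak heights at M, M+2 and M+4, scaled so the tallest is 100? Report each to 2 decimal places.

Each Gh atom is independently Gh-198 (p = 0.5460) or Gh-200 (q = 0.4540); the cluster is the binomial expansion (p + q)^2.
P(M) = 0.5460^2 = 0.298116
P(M+2) = 2 × 0.5460^1 × 0.4540^1 = 0.495768
P(M+4) = 0.4540^2 = 0.206116
The M+2 peak is largest (0.495768); scaling to 100 gives 60.13 : 100.00 : 41.58.

60.13 : 100.00 : 41.58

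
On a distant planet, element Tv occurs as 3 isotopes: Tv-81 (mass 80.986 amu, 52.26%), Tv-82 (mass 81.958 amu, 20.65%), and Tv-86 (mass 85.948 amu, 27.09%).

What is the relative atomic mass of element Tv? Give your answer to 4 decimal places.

82.5309 amu

Weight each isotope mass by its fractional abundance: 0.5226 × 80.986 + 0.2065 × 81.958 + 0.2709 × 85.948
= 42.32328 + 16.92433 + 23.28331 = 82.53092 amu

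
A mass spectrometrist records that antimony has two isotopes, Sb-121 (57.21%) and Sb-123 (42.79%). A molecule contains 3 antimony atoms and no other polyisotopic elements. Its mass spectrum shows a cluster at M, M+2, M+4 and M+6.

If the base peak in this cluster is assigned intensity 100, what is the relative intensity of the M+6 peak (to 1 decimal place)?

18.6

Binomial terms of (0.5721 + 0.4279)^3: M 0.1872, M+2 0.4202, M+4 0.3143, M+6 0.0783 → M+2 is the base peak.
P(M+2) = C(3,1) × 0.5721^2 × 0.4279^1 = 3 × 0.32729841 × 0.4279 = 0.420153 (base)
P(M+6) = C(3,3) × 0.5721^0 × 0.4279^3 = 1 × 1.0000 × 0.07834781 = 0.078348
Relative intensity = 0.078348 / 0.420153 × 100 = 18.6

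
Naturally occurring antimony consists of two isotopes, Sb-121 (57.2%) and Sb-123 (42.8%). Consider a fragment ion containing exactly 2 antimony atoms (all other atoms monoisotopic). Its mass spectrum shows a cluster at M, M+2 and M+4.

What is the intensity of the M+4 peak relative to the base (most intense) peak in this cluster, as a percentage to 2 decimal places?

(0.572 + 0.428)^2 gives M 0.3272, M+2 0.4896, M+4 0.1832; the largest is M+2.
P(M+2) = C(2,1) × 0.572^1 × 0.428^1 = 2 × 0.5720 × 0.4280 = 0.489632 (base)
P(M+4) = C(2,2) × 0.572^0 × 0.428^2 = 1 × 1.0000 × 0.183184 = 0.183184
Relative intensity = 0.183184 / 0.489632 × 100 = 37.41

37.41%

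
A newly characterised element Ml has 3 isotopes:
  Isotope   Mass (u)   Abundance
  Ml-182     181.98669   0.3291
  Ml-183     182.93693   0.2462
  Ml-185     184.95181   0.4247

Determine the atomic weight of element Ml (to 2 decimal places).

183.48 u

Ar = Σ fᵢ·mᵢ = 0.3291 × 181.98669 + 0.2462 × 182.93693 + 0.4247 × 184.95181
= 59.891820 + 45.039072 + 78.549034 = 183.479926 u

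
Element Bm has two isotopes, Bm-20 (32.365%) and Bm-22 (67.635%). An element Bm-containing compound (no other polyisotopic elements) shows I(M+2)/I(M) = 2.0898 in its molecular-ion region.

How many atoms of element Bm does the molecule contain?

1

The M+2/M ratio from n Bm atoms is n · q/p = n · 0.67635/0.32365.
n = 2.0898 × 0.32365/0.67635 = 1.00 ≈ 1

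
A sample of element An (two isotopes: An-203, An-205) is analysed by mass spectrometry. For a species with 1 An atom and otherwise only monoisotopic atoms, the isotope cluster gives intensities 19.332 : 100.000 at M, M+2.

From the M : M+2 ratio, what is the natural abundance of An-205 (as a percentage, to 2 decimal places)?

Write p for the An-203 fraction. I(M+2)/I(M) = [C(1,1)·p^0·(1−p)] / p^1 = 1·(1−p)/p = 100.000/19.332 = 5.1728
(1−p)/p = 5.1728/1 = 5.1728  ⇒  p = 1/(1 + 5.1728) = 0.1620
An-203: 16.20%, An-205: 83.80%.

83.80%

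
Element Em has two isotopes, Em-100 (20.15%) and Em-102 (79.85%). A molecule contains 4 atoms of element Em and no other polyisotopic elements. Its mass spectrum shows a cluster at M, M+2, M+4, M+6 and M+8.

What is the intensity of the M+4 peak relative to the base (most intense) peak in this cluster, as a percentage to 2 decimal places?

Term probabilities: M 0.0016, M+2 0.0261, M+4 0.1553, M+6 0.4104, M+8 0.4065. Base peak = M+6.
P(M+6) = C(4,3) × 0.2015^1 × 0.7985^3 = 4 × 0.2015 × 0.5091254 = 0.410355 (base)
P(M+4) = C(4,2) × 0.2015^2 × 0.7985^2 = 6 × 0.04060225 × 0.63760225 = 0.155329
Relative intensity = 0.155329 / 0.410355 × 100 = 37.85

37.85%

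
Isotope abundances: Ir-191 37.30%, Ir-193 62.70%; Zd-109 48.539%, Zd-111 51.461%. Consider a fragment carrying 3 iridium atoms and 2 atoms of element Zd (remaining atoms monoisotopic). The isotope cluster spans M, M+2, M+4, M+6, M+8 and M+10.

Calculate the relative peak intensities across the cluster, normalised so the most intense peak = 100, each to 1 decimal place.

3.5 : 25.2 : 71.5 : 100.0 : 69.0 : 18.8

Iridium pattern (n=3): 0.05189512 : 0.26170165 : 0.43991135 : 0.24649188
Element Zd pattern (n=2): 0.23560345 : 0.4995731 : 0.26482345
Convolve the two distributions (both contribute in 2-u steps):
  M: 0.05189512×0.23560345 = 0.012227
  M+2: 0.05189512×0.4995731 + 0.26170165×0.23560345 = 0.087583
  M+4: 0.05189512×0.26482345 + 0.26170165×0.4995731 + 0.43991135×0.23560345 = 0.248127
  M+6: 0.26170165×0.26482345 + 0.43991135×0.4995731 + 0.24649188×0.23560345 = 0.347147
  M+8: 0.43991135×0.26482345 + 0.24649188×0.4995731 = 0.239640
  M+10: 0.24649188×0.26482345 = 0.065277
Scale to base peak (0.347147) = 100: 3.5 : 25.2 : 71.5 : 100.0 : 69.0 : 18.8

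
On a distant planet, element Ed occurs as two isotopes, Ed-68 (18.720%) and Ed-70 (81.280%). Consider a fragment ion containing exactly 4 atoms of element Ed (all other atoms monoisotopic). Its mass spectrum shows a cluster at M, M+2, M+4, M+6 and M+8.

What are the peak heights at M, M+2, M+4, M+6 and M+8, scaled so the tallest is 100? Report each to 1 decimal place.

0.3 : 4.9 : 31.8 : 92.1 : 100.0

Each Ed atom is independently Ed-68 (p = 0.18720) or Ed-70 (q = 0.81280); the cluster is the binomial expansion (p + q)^4.
P(M) = 0.18720^4 = 0.001228
P(M+2) = 4 × 0.18720^3 × 0.81280^1 = 0.021329
P(M+4) = 6 × 0.18720^2 × 0.81280^2 = 0.138909
P(M+6) = 4 × 0.18720^1 × 0.81280^3 = 0.402084
P(M+8) = 0.81280^4 = 0.436450
The M+8 peak is largest (0.436450); scaling to 100 gives 0.3 : 4.9 : 31.8 : 92.1 : 100.0.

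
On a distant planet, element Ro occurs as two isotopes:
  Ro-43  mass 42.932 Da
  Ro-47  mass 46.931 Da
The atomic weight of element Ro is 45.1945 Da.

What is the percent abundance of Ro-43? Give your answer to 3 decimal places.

Let x be the fractional abundance of Ro-43; then Ro-47 has abundance 1 − x.
42.932·x + 46.931·(1 − x) = 45.1945
(42.932 − 46.931)·x = 45.1945 − 46.931
x = -1.7365 / -3.999 = 0.43423 → 43.423% Ro-43, 56.577% Ro-47.

43.423%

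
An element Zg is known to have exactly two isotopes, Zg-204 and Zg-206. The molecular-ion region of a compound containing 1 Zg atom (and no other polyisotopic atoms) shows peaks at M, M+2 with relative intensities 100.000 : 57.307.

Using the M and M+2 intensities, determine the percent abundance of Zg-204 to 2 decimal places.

Write p for the Zg-204 fraction. I(M+2)/I(M) = [C(1,1)·p^0·(1−p)] / p^1 = 1·(1−p)/p = 57.307/100.000 = 0.5731
(1−p)/p = 0.5731/1 = 0.5731  ⇒  p = 1/(1 + 0.5731) = 0.6357
Zg-204: 63.57%, Zg-206: 36.43%.

63.57%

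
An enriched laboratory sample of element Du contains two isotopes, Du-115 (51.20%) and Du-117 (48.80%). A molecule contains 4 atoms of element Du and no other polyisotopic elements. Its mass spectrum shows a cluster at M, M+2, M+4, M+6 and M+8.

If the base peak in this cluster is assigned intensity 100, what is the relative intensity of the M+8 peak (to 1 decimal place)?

Binomial terms of (0.5120 + 0.4880)^4: M 0.0687, M+2 0.2620, M+4 0.3746, M+6 0.2380, M+8 0.0567 → M+4 is the base peak.
P(M+4) = C(4,2) × 0.5120^2 × 0.4880^2 = 6 × 0.262144 × 0.238144 = 0.374568 (base)
P(M+8) = C(4,4) × 0.5120^0 × 0.4880^4 = 1 × 1.0000 × 0.05671256 = 0.056713
Relative intensity = 0.056713 / 0.374568 × 100 = 15.1

15.1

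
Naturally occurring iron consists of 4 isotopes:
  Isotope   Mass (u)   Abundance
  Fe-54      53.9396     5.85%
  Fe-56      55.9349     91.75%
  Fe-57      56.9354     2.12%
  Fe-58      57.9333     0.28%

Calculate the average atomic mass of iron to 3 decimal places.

55.845 u

Ar = Σ fᵢ·mᵢ = 0.0585 × 53.9396 + 0.9175 × 55.9349 + 0.0212 × 56.9354 + 0.0028 × 57.9333
= 3.15547 + 51.32027 + 1.20703 + 0.16221 = 55.84498 u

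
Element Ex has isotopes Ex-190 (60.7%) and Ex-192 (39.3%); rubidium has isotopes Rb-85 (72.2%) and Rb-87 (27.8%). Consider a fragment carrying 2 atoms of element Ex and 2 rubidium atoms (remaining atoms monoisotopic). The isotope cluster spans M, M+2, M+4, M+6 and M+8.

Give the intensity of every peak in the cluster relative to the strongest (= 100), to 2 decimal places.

Element Ex pattern (n=2): 0.368449 : 0.477102 : 0.154449
Rubidium pattern (n=2): 0.521284 : 0.401432 : 0.077284
Convolve the two distributions (both contribute in 2-u steps):
  M: 0.368449×0.521284 = 0.192067
  M+2: 0.368449×0.401432 + 0.477102×0.521284 = 0.396613
  M+4: 0.368449×0.077284 + 0.477102×0.401432 + 0.154449×0.521284 = 0.300511
  M+6: 0.477102×0.077284 + 0.154449×0.401432 = 0.098873
  M+8: 0.154449×0.077284 = 0.011936
Scale to base peak (0.396613) = 100: 48.43 : 100.00 : 75.77 : 24.93 : 3.01

48.43 : 100.00 : 75.77 : 24.93 : 3.01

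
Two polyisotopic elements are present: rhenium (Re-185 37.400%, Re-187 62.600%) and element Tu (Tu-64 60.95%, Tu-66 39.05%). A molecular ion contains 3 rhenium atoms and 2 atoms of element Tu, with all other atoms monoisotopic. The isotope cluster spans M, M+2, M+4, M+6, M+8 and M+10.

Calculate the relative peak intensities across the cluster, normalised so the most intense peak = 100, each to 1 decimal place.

5.7 : 36.0 : 87.0 : 100.0 : 54.0 : 11.0

Rhenium pattern (n=3): 0.05231362 : 0.26268713 : 0.43968487 : 0.24531438
Element Tu pattern (n=2): 0.37149025 : 0.4760195 : 0.15249025
Convolve the two distributions (both contribute in 2-u steps):
  M: 0.05231362×0.37149025 = 0.019434
  M+2: 0.05231362×0.4760195 + 0.26268713×0.37149025 = 0.122488
  M+4: 0.05231362×0.15249025 + 0.26268713×0.4760195 + 0.43968487×0.37149025 = 0.296360
  M+6: 0.26268713×0.15249025 + 0.43968487×0.4760195 + 0.24531438×0.37149025 = 0.340488
  M+8: 0.43968487×0.15249025 + 0.24531438×0.4760195 = 0.183822
  M+10: 0.24531438×0.15249025 = 0.037408
Scale to base peak (0.340488) = 100: 5.7 : 36.0 : 87.0 : 100.0 : 54.0 : 11.0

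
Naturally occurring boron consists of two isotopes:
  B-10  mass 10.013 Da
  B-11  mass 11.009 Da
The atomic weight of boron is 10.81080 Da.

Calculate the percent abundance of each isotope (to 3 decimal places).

B-10: 19.900%, B-11: 80.100%

Let x be the fractional abundance of B-10; then B-11 has abundance 1 − x.
10.013·x + 11.009·(1 − x) = 10.81080
(10.013 − 11.009)·x = 10.81080 − 11.009
x = -0.19820 / -0.996 = 0.19900 → 19.900% B-10, 80.100% B-11.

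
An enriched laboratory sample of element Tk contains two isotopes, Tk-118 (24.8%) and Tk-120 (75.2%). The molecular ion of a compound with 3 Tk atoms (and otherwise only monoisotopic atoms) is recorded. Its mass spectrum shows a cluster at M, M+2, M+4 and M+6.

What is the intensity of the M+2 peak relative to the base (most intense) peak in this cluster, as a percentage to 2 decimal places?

Binomial terms of (0.248 + 0.752)^3: M 0.0153, M+2 0.1388, M+4 0.4207, M+6 0.4253 → M+6 is the base peak.
P(M+6) = C(3,3) × 0.248^0 × 0.752^3 = 1 × 1.0000 × 0.42525901 = 0.425259 (base)
P(M+2) = C(3,1) × 0.248^2 × 0.752^1 = 3 × 0.061504 × 0.7520 = 0.138753
Relative intensity = 0.138753 / 0.425259 × 100 = 32.63

32.63%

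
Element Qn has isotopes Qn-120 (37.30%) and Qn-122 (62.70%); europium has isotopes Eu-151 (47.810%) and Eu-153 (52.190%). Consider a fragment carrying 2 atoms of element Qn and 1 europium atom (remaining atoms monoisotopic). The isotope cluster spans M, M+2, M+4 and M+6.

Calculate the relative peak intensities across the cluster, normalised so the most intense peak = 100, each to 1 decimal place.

Element Qn pattern (n=2): 0.139129 : 0.467742 : 0.393129
Europium pattern (n=1): 0.4781 : 0.5219
Convolve the two distributions (both contribute in 2-u steps):
  M: 0.139129×0.4781 = 0.066518
  M+2: 0.139129×0.5219 + 0.467742×0.4781 = 0.296239
  M+4: 0.467742×0.5219 + 0.393129×0.4781 = 0.432070
  M+6: 0.393129×0.5219 = 0.205174
Scale to base peak (0.432070) = 100: 15.4 : 68.6 : 100.0 : 47.5

15.4 : 68.6 : 100.0 : 47.5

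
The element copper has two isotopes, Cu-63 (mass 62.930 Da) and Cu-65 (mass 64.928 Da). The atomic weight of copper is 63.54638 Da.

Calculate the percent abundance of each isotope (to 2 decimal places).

Cu-63: 69.15%, Cu-65: 30.85%

With x = fraction of Cu-63 (so Cu-65 is 1 − x):
62.930·x + 64.928·(1 − x) = 63.54638
(62.930 − 64.928)·x = 63.54638 − 64.928
x = -1.38162 / -1.998 = 0.69150 → 69.15% Cu-63, 30.85% Cu-65.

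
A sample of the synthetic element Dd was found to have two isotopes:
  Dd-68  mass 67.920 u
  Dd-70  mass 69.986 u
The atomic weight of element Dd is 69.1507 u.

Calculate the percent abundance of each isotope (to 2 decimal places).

Let x be the fractional abundance of Dd-68; then Dd-70 has abundance 1 − x.
67.920·x + 69.986·(1 − x) = 69.1507
(67.920 − 69.986)·x = 69.1507 − 69.986
x = -0.8353 / -2.066 = 0.40431 → 40.43% Dd-68, 59.57% Dd-70.

Dd-68: 40.43%, Dd-70: 59.57%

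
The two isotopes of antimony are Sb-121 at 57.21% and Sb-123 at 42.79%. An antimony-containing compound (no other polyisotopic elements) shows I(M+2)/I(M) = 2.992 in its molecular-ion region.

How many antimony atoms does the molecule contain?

4

With n Sb atoms, P(M+2)/P(M) = C(n,1)·p^(n−1)q / p^n = n·q/p = n · 0.4279/0.5721.
n = 2.992 × 0.5721/0.4279 = 4.00 ≈ 4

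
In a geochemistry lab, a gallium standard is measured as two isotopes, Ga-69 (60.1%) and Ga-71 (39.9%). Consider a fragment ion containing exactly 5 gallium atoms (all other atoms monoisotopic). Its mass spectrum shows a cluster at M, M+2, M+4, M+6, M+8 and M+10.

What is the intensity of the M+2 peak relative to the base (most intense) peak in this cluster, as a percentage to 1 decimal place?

(0.601 + 0.399)^5 gives M 0.0784, M+2 0.2603, M+4 0.3456, M+6 0.2294, M+8 0.0762, M+10 0.0101; the largest is M+4.
P(M+4) = C(5,2) × 0.601^3 × 0.399^2 = 10 × 0.2170818 × 0.159201 = 0.345596 (base)
P(M+2) = C(5,1) × 0.601^4 × 0.399^1 = 5 × 0.13046616 × 0.3990 = 0.260280
Relative intensity = 0.260280 / 0.345596 × 100 = 75.3

75.3%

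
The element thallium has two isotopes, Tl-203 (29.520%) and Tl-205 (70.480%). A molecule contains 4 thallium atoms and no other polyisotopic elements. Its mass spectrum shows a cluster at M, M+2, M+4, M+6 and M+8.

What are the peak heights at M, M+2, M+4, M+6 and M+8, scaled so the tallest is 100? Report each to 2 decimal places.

Expanding (0.29520 + 0.70480)^4:
P(M) = 0.29520^4 = 0.007594
P(M+2) = 4 × 0.29520^3 × 0.70480^1 = 0.072523
P(M+4) = 6 × 0.29520^2 × 0.70480^2 = 0.259726
P(M+6) = 4 × 0.29520^1 × 0.70480^3 = 0.413403
P(M+8) = 0.70480^4 = 0.246754
The M+6 peak is largest (0.413403); scaling to 100 gives 1.84 : 17.54 : 62.83 : 100.00 : 59.69.

1.84 : 17.54 : 62.83 : 100.00 : 59.69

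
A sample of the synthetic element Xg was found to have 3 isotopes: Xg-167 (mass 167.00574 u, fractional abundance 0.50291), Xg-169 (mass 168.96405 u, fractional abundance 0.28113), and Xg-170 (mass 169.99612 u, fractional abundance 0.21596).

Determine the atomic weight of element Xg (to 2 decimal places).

168.20 u

Average mass = Σ (abundance × isotope mass) = 0.50291 × 167.00574 + 0.28113 × 168.96405 + 0.21596 × 169.99612
= 83.988857 + 47.500863 + 36.712362 = 168.202082 u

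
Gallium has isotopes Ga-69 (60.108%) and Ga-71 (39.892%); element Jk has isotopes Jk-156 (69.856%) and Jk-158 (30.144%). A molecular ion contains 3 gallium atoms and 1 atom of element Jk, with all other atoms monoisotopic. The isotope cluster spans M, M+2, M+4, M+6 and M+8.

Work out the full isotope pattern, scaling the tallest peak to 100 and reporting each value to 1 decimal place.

Gallium pattern (n=3): 0.2171685 : 0.432386 : 0.2869625 : 0.063483
Element Jk pattern (n=1): 0.69856 : 0.30144
Convolve the two distributions (both contribute in 2-u steps):
  M: 0.2171685×0.69856 = 0.151705
  M+2: 0.2171685×0.30144 + 0.432386×0.69856 = 0.367511
  M+4: 0.432386×0.30144 + 0.2869625×0.69856 = 0.330799
  M+6: 0.2869625×0.30144 + 0.063483×0.69856 = 0.130849
  M+8: 0.063483×0.30144 = 0.019136
Scale to base peak (0.367511) = 100: 41.3 : 100.0 : 90.0 : 35.6 : 5.2

41.3 : 100.0 : 90.0 : 35.6 : 5.2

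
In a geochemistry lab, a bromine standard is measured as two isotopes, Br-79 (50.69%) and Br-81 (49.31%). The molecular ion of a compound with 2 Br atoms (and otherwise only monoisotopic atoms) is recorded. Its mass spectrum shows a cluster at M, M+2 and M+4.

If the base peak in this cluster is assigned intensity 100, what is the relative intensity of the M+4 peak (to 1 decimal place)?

Term probabilities: M 0.2569, M+2 0.4999, M+4 0.2431. Base peak = M+2.
P(M+2) = C(2,1) × 0.5069^1 × 0.4931^1 = 2 × 0.5069 × 0.4931 = 0.499905 (base)
P(M+4) = C(2,2) × 0.5069^0 × 0.4931^2 = 1 × 1.0000 × 0.24314761 = 0.243148
Relative intensity = 0.243148 / 0.499905 × 100 = 48.6

48.6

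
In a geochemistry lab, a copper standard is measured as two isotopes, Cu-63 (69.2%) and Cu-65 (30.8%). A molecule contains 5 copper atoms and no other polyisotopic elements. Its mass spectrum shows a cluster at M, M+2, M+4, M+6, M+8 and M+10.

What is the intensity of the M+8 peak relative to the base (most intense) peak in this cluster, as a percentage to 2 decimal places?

8.82%

Binomial terms of (0.692 + 0.308)^5: M 0.1587, M+2 0.3531, M+4 0.3144, M+6 0.1399, M+8 0.0311, M+10 0.0028 → M+2 is the base peak.
P(M+2) = C(5,1) × 0.692^4 × 0.308^1 = 5 × 0.22931073 × 0.3080 = 0.353139 (base)
P(M+8) = C(5,4) × 0.692^1 × 0.308^4 = 5 × 0.6920 × 0.00899918 = 0.031137
Relative intensity = 0.031137 / 0.353139 × 100 = 8.82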